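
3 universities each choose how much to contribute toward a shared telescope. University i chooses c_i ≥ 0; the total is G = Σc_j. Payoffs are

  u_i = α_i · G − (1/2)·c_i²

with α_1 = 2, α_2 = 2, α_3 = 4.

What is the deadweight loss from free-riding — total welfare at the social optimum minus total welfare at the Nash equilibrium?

University i's FOC: ∂u_i/∂c_i = α_i − c_i = 0, so c_i* = α_i.
NE contributions = (2, 2, 4); G = 8.
W^NE = (Σα)·G − ½Σα_i² = 8² − ½·24 = 52.
Planner sets c_i = Σα_j = 8 for every i, so G^SO = 3·8 = 24.
W^SO = (Σα)·G^SO − ½·3·(Σα)² = (3/2)·8² = 96.
Deadweight loss = W^SO − W^NE = 44.

44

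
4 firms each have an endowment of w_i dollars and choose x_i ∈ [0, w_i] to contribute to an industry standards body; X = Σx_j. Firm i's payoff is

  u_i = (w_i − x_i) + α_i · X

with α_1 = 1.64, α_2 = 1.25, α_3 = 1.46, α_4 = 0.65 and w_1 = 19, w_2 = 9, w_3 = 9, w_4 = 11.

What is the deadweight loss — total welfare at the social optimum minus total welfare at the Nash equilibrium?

∂u_i/∂x_i = α_i − 1, so firm i contributes w_i if α_i > 1, else 0.
α_i > 1 for i ∈ {1, 2, 3}; NE contributions (19, 9, 9, 0), X = 37.
W^NE = Σw_i − X^NE + (Σα_i)·X^NE = 48 + 4·37 = 196.
Planner: ∂(Σu_j)/∂x_i = Σα_j − 1 = 4 > 0, so everyone contributes w_i; X^SO = 48, W^SO = 48 + 4·48 = 240.
Deadweight loss = 44.

44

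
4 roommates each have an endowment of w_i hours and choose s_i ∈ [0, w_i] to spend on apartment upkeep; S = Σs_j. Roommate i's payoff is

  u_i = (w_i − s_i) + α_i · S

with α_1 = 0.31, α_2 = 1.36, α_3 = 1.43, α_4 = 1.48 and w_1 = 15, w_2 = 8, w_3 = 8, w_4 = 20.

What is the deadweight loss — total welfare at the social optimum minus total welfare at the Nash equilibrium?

53.7

∂u_i/∂s_i = α_i − 1, so roommate i contributes w_i if α_i > 1, else 0.
α_i > 1 for i ∈ {2, 3, 4}; NE contributions (0, 8, 8, 20), S = 36.
W^NE = Σw_i − S^NE + (Σα_i)·S^NE = 51 + 3.58·36 = 179.88.
Planner: ∂(Σu_j)/∂s_i = Σα_j − 1 = 3.58 > 0, so everyone contributes w_i; S^SO = 51, W^SO = 51 + 3.58·51 = 233.58.
Deadweight loss = 53.7.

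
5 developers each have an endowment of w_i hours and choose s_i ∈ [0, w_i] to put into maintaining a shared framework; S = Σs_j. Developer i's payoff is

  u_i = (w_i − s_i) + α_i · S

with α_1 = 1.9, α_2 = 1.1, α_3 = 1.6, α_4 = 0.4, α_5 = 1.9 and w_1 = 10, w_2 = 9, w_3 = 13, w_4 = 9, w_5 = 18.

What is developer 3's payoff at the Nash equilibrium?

∂u_i/∂s_i = α_i − 1, so developer i contributes w_i if α_i > 1, else 0.
α_i > 1 for i ∈ {1, 2, 3, 5}; NE contributions (10, 9, 13, 0, 18), S = 50.
u_3 = (13 − 13) + 1.6·50 = 80.

80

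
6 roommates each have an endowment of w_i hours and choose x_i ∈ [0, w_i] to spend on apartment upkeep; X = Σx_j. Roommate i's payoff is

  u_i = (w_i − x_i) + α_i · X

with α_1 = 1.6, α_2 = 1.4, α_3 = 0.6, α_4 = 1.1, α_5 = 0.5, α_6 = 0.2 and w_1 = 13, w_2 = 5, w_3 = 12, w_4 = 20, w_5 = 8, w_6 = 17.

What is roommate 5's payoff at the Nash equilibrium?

27

∂u_i/∂x_i = α_i − 1, so roommate i contributes w_i if α_i > 1, else 0.
α_i > 1 for i ∈ {1, 2, 4}; NE contributions (13, 5, 0, 20, 0, 0), X = 38.
u_5 = (8 − 0) + 0.5·38 = 27.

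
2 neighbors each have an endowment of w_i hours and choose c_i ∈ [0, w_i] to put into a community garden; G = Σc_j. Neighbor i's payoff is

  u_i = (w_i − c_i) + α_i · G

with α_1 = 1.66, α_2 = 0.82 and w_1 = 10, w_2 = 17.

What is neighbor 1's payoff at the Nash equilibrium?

16.6

∂u_i/∂c_i = α_i − 1, so neighbor i contributes w_i if α_i > 1, else 0.
α_i > 1 for i ∈ {1}; NE contributions (10, 0), G = 10.
u_1 = (10 − 10) + 1.66·10 = 16.6.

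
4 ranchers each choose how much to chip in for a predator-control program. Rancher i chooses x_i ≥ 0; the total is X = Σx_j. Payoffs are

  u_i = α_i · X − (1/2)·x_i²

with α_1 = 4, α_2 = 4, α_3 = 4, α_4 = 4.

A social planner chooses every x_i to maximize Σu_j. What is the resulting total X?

Planner FOC: ∂(Σu_j)/∂x_i = (Σα_j) − x_i = 0, so x_i^SO = Σα_j = 16 for every i; X^SO = 64.

64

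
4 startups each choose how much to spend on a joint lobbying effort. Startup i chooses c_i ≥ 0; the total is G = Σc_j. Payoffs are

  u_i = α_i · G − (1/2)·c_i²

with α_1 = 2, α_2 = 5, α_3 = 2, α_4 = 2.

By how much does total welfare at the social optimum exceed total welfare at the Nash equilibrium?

Startup i's FOC: ∂u_i/∂c_i = α_i − c_i = 0, so c_i* = α_i.
NE contributions = (2, 5, 2, 2); G = 11.
W^NE = (Σα)·G − ½Σα_i² = 11² − ½·37 = 102.5.
Planner sets c_i = Σα_j = 11 for every i, so G^SO = 4·11 = 44.
W^SO = (Σα)·G^SO − ½·4·(Σα)² = (4/2)·11² = 242.
Deadweight loss = W^SO − W^NE = 139.5.

139.5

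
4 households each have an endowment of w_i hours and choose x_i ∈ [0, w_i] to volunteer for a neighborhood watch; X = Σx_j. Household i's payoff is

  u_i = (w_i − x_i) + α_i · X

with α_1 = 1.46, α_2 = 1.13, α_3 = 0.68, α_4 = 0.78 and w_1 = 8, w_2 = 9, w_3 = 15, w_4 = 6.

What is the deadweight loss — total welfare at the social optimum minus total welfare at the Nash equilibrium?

64.05

∂u_i/∂x_i = α_i − 1, so household i contributes w_i if α_i > 1, else 0.
α_i > 1 for i ∈ {1, 2}; NE contributions (8, 9, 0, 0), X = 17.
W^NE = Σw_i − X^NE + (Σα_i)·X^NE = 38 + 3.05·17 = 89.85.
Planner: ∂(Σu_j)/∂x_i = Σα_j − 1 = 3.05 > 0, so everyone contributes w_i; X^SO = 38, W^SO = 38 + 3.05·38 = 153.9.
Deadweight loss = 64.05.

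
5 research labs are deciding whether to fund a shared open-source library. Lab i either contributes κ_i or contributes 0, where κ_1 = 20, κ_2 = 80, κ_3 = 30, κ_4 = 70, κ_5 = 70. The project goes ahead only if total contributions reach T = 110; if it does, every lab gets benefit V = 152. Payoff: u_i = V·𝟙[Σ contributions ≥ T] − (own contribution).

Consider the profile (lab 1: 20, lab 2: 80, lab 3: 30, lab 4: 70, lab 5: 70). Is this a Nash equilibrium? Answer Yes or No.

No

Total = 270 ≥ 110: provided.
Lab 1 (pledges 20, payoff 132): dropping to 0 → total 250, payoff 152. Profitable deviation.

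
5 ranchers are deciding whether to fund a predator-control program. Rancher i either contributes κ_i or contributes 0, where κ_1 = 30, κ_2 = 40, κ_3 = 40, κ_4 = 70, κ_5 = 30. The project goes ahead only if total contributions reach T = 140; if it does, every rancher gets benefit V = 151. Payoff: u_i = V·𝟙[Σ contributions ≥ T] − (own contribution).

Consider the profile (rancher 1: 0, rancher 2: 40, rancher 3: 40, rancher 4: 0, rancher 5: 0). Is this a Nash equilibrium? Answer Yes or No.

No

Total = 80 < 140: not provided.
Rancher 1 (pledges 0, payoff 0): pledging 30 → total 110, payoff -30. No gain.
Rancher 2 (pledges 40, payoff -40): dropping to 0 → total 40, payoff 0. Profitable deviation.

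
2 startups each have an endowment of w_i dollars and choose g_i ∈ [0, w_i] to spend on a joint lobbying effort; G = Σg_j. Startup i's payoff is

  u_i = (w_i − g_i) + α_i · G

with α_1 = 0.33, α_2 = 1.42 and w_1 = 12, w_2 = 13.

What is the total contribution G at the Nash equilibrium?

∂u_i/∂g_i = α_i − 1, so startup i contributes w_i if α_i > 1, else 0.
α_i > 1 for i ∈ {2}; NE contributions (0, 13), G = 13.

13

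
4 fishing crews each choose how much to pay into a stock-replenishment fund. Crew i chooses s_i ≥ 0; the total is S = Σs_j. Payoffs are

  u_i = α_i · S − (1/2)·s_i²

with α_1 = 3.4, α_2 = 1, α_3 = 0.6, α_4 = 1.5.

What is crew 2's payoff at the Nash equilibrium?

6

Crew i's FOC: ∂u_i/∂s_i = α_i − s_i = 0, so s_i* = α_i.
NE contributions = (3.4, 1, 0.6, 1.5); S = 6.5.
u_2 = α_2·S − ½·(s_2)² = 1·6.5 − ½·1² = 6.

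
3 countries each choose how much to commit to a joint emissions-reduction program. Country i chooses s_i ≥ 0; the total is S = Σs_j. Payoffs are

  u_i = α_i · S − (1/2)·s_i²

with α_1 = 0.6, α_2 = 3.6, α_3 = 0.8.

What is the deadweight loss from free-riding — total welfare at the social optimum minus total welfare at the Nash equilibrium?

Country i's FOC: ∂u_i/∂s_i = α_i − s_i = 0, so s_i* = α_i.
NE contributions = (0.6, 3.6, 0.8); S = 5.
W^NE = (Σα)·S − ½Σα_i² = 5² − ½·13.96 = 18.02.
Planner sets s_i = Σα_j = 5 for every i, so S^SO = 3·5 = 15.
W^SO = (Σα)·S^SO − ½·3·(Σα)² = (3/2)·5² = 37.5.
Deadweight loss = W^SO − W^NE = 19.48.

19.48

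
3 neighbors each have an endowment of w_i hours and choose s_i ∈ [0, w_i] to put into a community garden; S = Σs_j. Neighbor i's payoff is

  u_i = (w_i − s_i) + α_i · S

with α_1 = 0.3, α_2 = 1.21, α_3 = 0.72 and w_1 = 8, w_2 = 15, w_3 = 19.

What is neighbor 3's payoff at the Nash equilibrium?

∂u_i/∂s_i = α_i − 1, so neighbor i contributes w_i if α_i > 1, else 0.
α_i > 1 for i ∈ {2}; NE contributions (0, 15, 0), S = 15.
u_3 = (19 − 0) + 0.72·15 = 29.8.

29.8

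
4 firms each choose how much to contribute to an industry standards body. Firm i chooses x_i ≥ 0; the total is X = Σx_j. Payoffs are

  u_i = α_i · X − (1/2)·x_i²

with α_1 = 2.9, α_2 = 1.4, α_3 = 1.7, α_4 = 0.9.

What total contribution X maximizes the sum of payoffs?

27.6

Planner FOC: ∂(Σu_j)/∂x_i = (Σα_j) − x_i = 0, so x_i^SO = Σα_j = 6.9 for every i; X^SO = 27.6.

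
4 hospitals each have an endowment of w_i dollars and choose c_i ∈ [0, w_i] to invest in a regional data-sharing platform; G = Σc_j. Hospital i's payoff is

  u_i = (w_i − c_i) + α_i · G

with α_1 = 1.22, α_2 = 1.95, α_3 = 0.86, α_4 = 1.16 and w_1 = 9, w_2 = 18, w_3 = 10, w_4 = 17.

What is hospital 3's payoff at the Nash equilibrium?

∂u_i/∂c_i = α_i − 1, so hospital i contributes w_i if α_i > 1, else 0.
α_i > 1 for i ∈ {1, 2, 4}; NE contributions (9, 18, 0, 17), G = 44.
u_3 = (10 − 0) + 0.86·44 = 47.84.

47.84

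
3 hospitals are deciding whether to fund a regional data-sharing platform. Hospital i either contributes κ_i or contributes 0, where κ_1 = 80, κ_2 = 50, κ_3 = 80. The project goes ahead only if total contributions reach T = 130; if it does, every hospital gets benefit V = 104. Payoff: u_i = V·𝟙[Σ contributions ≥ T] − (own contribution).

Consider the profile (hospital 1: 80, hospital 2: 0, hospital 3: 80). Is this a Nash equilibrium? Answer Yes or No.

Total = 160 ≥ 130: provided.
Hospital 1 (pledges 80, payoff 24): dropping to 0 → total 80, payoff 0. No gain.
Hospital 2 (pledges 0, payoff 104): pledging 50 → total 210, payoff 54. No gain.
Hospital 3 (pledges 80, payoff 24): dropping to 0 → total 80, payoff 0. No gain.

Yes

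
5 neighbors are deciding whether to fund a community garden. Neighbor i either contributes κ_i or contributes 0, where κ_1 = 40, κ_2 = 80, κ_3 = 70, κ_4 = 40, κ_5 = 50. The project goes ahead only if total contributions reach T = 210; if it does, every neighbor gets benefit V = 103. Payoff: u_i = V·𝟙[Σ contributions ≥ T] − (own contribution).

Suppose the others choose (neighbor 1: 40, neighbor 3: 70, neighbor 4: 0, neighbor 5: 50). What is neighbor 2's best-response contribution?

80

Others' total = 160. Contributing 80 brings total to 240 ≥ 210: gain V − κ_2 = 23.
Best response: 80.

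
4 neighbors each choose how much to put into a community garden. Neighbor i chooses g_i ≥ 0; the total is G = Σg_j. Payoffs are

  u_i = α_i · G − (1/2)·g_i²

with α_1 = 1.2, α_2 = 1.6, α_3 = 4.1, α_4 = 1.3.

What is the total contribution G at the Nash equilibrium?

Neighbor i's FOC: ∂u_i/∂g_i = α_i − g_i = 0, so g_i* = α_i.
NE contributions = (1.2, 1.6, 4.1, 1.3); G = 8.2.

8.2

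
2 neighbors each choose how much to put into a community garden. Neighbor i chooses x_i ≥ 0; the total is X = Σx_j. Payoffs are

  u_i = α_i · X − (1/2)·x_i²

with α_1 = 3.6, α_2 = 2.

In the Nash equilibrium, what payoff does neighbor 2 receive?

Neighbor i's FOC: ∂u_i/∂x_i = α_i − x_i = 0, so x_i* = α_i.
NE contributions = (3.6, 2); X = 5.6.
u_2 = α_2·X − ½·(x_2)² = 2·5.6 − ½·2² = 9.2.

9.2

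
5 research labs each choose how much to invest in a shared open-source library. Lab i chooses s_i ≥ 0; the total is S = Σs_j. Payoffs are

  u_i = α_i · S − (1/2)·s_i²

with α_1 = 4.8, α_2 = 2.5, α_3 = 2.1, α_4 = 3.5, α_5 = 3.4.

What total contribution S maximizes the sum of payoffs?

Planner FOC: ∂(Σu_j)/∂s_i = (Σα_j) − s_i = 0, so s_i^SO = Σα_j = 16.3 for every i; S^SO = 81.5.

81.5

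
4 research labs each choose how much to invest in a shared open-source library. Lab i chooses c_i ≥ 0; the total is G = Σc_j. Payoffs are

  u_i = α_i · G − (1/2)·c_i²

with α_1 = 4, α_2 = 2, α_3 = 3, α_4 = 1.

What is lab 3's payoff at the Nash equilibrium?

Lab i's FOC: ∂u_i/∂c_i = α_i − c_i = 0, so c_i* = α_i.
NE contributions = (4, 2, 3, 1); G = 10.
u_3 = α_3·G − ½·(c_3)² = 3·10 − ½·3² = 25.5.

25.5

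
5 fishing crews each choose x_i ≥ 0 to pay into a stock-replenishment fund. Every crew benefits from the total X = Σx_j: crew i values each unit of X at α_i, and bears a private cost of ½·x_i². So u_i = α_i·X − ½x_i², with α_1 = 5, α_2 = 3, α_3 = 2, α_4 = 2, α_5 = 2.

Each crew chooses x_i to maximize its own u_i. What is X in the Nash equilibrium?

Crew i's FOC: ∂u_i/∂x_i = α_i − x_i = 0, so x_i* = α_i.
NE contributions = (5, 3, 2, 2, 2); X = 14.

14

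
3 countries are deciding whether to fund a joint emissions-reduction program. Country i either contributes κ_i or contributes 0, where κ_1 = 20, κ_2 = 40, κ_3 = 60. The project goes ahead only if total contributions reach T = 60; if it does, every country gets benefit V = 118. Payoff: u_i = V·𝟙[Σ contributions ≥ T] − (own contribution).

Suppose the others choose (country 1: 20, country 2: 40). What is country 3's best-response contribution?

0

Others' total = 60 ≥ 60; contributing adds cost 60 for no extra benefit.
Best response: 0.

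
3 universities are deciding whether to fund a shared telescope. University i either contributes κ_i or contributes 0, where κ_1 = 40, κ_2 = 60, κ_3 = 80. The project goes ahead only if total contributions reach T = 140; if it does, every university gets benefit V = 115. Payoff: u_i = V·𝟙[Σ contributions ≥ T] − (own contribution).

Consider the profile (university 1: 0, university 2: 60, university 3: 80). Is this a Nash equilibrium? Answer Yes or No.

Yes

Total = 140 ≥ 140: provided.
University 1 (pledges 0, payoff 115): pledging 40 → total 180, payoff 75. No gain.
University 2 (pledges 60, payoff 55): dropping to 0 → total 80, payoff 0. No gain.
University 3 (pledges 80, payoff 35): dropping to 0 → total 60, payoff 0. No gain.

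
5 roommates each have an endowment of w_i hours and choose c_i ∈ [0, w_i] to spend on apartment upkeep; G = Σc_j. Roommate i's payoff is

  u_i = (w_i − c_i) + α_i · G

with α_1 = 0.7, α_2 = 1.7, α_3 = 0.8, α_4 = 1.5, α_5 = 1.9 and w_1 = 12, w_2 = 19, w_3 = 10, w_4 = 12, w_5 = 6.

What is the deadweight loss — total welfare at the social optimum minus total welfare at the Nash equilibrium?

123.2

∂u_i/∂c_i = α_i − 1, so roommate i contributes w_i if α_i > 1, else 0.
α_i > 1 for i ∈ {2, 4, 5}; NE contributions (0, 19, 0, 12, 6), G = 37.
W^NE = Σw_i − G^NE + (Σα_i)·G^NE = 59 + 5.6·37 = 266.2.
Planner: ∂(Σu_j)/∂c_i = Σα_j − 1 = 5.6 > 0, so everyone contributes w_i; G^SO = 59, W^SO = 59 + 5.6·59 = 389.4.
Deadweight loss = 123.2.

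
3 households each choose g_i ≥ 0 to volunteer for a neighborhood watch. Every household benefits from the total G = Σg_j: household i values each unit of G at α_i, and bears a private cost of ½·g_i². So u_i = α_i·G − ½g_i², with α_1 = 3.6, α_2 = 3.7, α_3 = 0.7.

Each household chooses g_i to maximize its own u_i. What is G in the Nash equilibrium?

8

Household i's FOC: ∂u_i/∂g_i = α_i − g_i = 0, so g_i* = α_i.
NE contributions = (3.6, 3.7, 0.7); G = 8.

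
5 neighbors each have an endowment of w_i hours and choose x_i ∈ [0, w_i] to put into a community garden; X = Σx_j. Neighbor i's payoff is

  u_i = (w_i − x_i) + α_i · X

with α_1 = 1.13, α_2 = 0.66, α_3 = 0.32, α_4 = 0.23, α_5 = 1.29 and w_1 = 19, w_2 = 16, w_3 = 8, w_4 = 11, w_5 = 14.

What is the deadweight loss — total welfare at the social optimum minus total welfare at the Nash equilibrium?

92.05

∂u_i/∂x_i = α_i − 1, so neighbor i contributes w_i if α_i > 1, else 0.
α_i > 1 for i ∈ {1, 5}; NE contributions (19, 0, 0, 0, 14), X = 33.
W^NE = Σw_i − X^NE + (Σα_i)·X^NE = 68 + 2.63·33 = 154.79.
Planner: ∂(Σu_j)/∂x_i = Σα_j − 1 = 2.63 > 0, so everyone contributes w_i; X^SO = 68, W^SO = 68 + 2.63·68 = 246.84.
Deadweight loss = 92.05.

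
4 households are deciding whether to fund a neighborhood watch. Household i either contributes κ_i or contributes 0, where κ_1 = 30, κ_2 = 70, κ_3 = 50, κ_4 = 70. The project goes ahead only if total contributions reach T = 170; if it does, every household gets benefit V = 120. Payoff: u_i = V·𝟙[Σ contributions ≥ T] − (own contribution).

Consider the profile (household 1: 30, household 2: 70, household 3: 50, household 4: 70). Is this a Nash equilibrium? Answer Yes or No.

No

Total = 220 ≥ 170: provided.
Household 1 (pledges 30, payoff 90): dropping to 0 → total 190, payoff 120. Profitable deviation.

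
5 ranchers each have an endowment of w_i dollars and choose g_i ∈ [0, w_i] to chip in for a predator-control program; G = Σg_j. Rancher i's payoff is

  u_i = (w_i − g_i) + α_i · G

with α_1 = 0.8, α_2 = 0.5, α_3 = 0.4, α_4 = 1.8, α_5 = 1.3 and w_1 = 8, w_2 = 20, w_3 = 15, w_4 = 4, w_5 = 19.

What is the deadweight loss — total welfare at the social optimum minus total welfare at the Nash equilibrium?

∂u_i/∂g_i = α_i − 1, so rancher i contributes w_i if α_i > 1, else 0.
α_i > 1 for i ∈ {4, 5}; NE contributions (0, 0, 0, 4, 19), G = 23.
W^NE = Σw_i − G^NE + (Σα_i)·G^NE = 66 + 3.8·23 = 153.4.
Planner: ∂(Σu_j)/∂g_i = Σα_j − 1 = 3.8 > 0, so everyone contributes w_i; G^SO = 66, W^SO = 66 + 3.8·66 = 316.8.
Deadweight loss = 163.4.

163.4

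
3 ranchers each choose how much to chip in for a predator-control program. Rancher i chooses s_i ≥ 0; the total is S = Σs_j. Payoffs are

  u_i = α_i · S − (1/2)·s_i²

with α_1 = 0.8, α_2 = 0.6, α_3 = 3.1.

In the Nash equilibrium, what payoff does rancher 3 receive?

Rancher i's FOC: ∂u_i/∂s_i = α_i − s_i = 0, so s_i* = α_i.
NE contributions = (0.8, 0.6, 3.1); S = 4.5.
u_3 = α_3·S − ½·(s_3)² = 3.1·4.5 − ½·3.1² = 9.145.

9.145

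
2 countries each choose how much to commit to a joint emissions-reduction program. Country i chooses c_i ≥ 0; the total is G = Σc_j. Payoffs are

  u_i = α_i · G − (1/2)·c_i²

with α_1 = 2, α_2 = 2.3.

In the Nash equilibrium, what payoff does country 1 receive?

6.6

Country i's FOC: ∂u_i/∂c_i = α_i − c_i = 0, so c_i* = α_i.
NE contributions = (2, 2.3); G = 4.3.
u_1 = α_1·G − ½·(c_1)² = 2·4.3 − ½·2² = 6.6.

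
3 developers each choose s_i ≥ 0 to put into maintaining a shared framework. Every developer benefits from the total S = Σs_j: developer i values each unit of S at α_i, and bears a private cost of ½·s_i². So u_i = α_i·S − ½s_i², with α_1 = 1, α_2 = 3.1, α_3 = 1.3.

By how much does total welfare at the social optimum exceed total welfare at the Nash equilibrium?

20.73

Developer i's FOC: ∂u_i/∂s_i = α_i − s_i = 0, so s_i* = α_i.
NE contributions = (1, 3.1, 1.3); S = 5.4.
W^NE = (Σα)·S − ½Σα_i² = 5.4² − ½·12.3 = 23.01.
Planner sets s_i = Σα_j = 5.4 for every i, so S^SO = 3·5.4 = 16.2.
W^SO = (Σα)·S^SO − ½·3·(Σα)² = (3/2)·5.4² = 43.74.
Deadweight loss = W^SO − W^NE = 20.73.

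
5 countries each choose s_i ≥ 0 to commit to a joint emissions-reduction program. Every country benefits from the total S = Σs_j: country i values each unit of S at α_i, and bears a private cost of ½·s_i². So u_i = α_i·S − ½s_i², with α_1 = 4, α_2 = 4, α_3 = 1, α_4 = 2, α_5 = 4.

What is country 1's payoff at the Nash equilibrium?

52

Country i's FOC: ∂u_i/∂s_i = α_i − s_i = 0, so s_i* = α_i.
NE contributions = (4, 4, 1, 2, 4); S = 15.
u_1 = α_1·S − ½·(s_1)² = 4·15 − ½·4² = 52.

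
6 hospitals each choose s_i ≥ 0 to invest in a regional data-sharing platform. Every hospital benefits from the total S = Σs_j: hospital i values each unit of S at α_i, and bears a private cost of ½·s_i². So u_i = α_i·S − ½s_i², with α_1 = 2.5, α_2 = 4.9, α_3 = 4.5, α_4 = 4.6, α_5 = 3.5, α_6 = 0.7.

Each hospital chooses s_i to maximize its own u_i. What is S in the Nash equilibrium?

20.7

Hospital i's FOC: ∂u_i/∂s_i = α_i − s_i = 0, so s_i* = α_i.
NE contributions = (2.5, 4.9, 4.5, 4.6, 3.5, 0.7); S = 20.7.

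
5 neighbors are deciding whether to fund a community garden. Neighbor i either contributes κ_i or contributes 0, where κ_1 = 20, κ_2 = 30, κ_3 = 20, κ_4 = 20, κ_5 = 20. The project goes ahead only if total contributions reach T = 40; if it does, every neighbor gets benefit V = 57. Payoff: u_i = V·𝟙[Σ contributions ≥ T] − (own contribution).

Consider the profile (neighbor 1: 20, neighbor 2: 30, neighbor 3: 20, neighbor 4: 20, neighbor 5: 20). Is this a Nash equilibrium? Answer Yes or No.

Total = 110 ≥ 40: provided.
Neighbor 1 (pledges 20, payoff 37): dropping to 0 → total 90, payoff 57. Profitable deviation.

No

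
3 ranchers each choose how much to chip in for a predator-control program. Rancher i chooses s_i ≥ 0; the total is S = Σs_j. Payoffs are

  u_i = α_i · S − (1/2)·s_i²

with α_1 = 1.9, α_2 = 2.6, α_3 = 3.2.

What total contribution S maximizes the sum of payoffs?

23.1

Planner FOC: ∂(Σu_j)/∂s_i = (Σα_j) − s_i = 0, so s_i^SO = Σα_j = 7.7 for every i; S^SO = 23.1.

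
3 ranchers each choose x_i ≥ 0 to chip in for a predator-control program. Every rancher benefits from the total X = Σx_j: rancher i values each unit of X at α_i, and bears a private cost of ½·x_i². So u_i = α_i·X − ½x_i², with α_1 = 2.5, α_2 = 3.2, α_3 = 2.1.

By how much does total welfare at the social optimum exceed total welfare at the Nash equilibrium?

Rancher i's FOC: ∂u_i/∂x_i = α_i − x_i = 0, so x_i* = α_i.
NE contributions = (2.5, 3.2, 2.1); X = 7.8.
W^NE = (Σα)·X − ½Σα_i² = 7.8² − ½·20.9 = 50.39.
Planner sets x_i = Σα_j = 7.8 for every i, so X^SO = 3·7.8 = 23.4.
W^SO = (Σα)·X^SO − ½·3·(Σα)² = (3/2)·7.8² = 91.26.
Deadweight loss = W^SO − W^NE = 40.87.

40.87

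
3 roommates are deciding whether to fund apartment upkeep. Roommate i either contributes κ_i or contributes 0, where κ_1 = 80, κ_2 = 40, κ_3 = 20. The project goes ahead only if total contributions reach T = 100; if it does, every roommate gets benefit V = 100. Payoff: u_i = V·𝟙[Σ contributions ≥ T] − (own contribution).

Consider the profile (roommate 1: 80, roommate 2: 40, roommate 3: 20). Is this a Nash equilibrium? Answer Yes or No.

Total = 140 ≥ 100: provided.
Roommate 1 (pledges 80, payoff 20): dropping to 0 → total 60, payoff 0. No gain.
Roommate 2 (pledges 40, payoff 60): dropping to 0 → total 100, payoff 100. Profitable deviation.

No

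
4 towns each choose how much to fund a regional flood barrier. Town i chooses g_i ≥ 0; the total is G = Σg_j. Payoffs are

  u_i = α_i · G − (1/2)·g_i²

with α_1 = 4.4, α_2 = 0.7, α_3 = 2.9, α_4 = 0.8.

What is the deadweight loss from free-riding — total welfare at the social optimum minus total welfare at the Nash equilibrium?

91.89

Town i's FOC: ∂u_i/∂g_i = α_i − g_i = 0, so g_i* = α_i.
NE contributions = (4.4, 0.7, 2.9, 0.8); G = 8.8.
W^NE = (Σα)·G − ½Σα_i² = 8.8² − ½·28.9 = 62.99.
Planner sets g_i = Σα_j = 8.8 for every i, so G^SO = 4·8.8 = 35.2.
W^SO = (Σα)·G^SO − ½·4·(Σα)² = (4/2)·8.8² = 154.88.
Deadweight loss = W^SO − W^NE = 91.89.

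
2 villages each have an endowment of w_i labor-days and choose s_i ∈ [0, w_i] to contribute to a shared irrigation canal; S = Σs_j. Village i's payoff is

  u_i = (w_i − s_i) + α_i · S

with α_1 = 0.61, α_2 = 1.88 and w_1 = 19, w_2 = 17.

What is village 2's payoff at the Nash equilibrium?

∂u_i/∂s_i = α_i − 1, so village i contributes w_i if α_i > 1, else 0.
α_i > 1 for i ∈ {2}; NE contributions (0, 17), S = 17.
u_2 = (17 − 17) + 1.88·17 = 31.96.

31.96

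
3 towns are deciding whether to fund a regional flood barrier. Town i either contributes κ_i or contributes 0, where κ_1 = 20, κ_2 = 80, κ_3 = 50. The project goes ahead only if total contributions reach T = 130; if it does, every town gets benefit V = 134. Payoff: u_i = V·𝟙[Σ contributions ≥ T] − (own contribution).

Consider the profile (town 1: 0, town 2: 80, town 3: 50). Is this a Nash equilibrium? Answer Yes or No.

Total = 130 ≥ 130: provided.
Town 1 (pledges 0, payoff 134): pledging 20 → total 150, payoff 114. No gain.
Town 2 (pledges 80, payoff 54): dropping to 0 → total 50, payoff 0. No gain.
Town 3 (pledges 50, payoff 84): dropping to 0 → total 80, payoff 0. No gain.

Yes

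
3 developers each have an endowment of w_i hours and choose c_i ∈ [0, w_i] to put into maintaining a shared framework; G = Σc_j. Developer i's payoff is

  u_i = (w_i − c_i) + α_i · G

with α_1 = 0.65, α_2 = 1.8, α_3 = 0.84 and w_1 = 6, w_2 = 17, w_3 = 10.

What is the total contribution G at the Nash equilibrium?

17

∂u_i/∂c_i = α_i − 1, so developer i contributes w_i if α_i > 1, else 0.
α_i > 1 for i ∈ {2}; NE contributions (0, 17, 0), G = 17.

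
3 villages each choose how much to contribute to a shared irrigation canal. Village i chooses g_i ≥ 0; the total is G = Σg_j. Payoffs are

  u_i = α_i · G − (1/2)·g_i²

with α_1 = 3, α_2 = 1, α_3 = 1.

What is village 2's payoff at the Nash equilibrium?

4.5

Village i's FOC: ∂u_i/∂g_i = α_i − g_i = 0, so g_i* = α_i.
NE contributions = (3, 1, 1); G = 5.
u_2 = α_2·G − ½·(g_2)² = 1·5 − ½·1² = 4.5.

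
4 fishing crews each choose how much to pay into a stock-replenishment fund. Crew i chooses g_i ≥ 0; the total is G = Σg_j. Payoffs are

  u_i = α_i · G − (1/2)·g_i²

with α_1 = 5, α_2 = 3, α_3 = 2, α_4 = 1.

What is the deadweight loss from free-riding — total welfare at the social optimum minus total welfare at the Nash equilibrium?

Crew i's FOC: ∂u_i/∂g_i = α_i − g_i = 0, so g_i* = α_i.
NE contributions = (5, 3, 2, 1); G = 11.
W^NE = (Σα)·G − ½Σα_i² = 11² − ½·39 = 101.5.
Planner sets g_i = Σα_j = 11 for every i, so G^SO = 4·11 = 44.
W^SO = (Σα)·G^SO − ½·4·(Σα)² = (4/2)·11² = 242.
Deadweight loss = W^SO − W^NE = 140.5.

140.5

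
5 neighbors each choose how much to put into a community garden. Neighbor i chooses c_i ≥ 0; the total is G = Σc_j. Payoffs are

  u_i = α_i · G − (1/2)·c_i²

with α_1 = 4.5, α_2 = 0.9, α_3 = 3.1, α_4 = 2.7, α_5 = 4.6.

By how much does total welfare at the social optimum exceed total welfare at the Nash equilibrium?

404.02

Neighbor i's FOC: ∂u_i/∂c_i = α_i − c_i = 0, so c_i* = α_i.
NE contributions = (4.5, 0.9, 3.1, 2.7, 4.6); G = 15.8.
W^NE = (Σα)·G − ½Σα_i² = 15.8² − ½·59.12 = 220.08.
Planner sets c_i = Σα_j = 15.8 for every i, so G^SO = 5·15.8 = 79.
W^SO = (Σα)·G^SO − ½·5·(Σα)² = (5/2)·15.8² = 624.1.
Deadweight loss = W^SO − W^NE = 404.02.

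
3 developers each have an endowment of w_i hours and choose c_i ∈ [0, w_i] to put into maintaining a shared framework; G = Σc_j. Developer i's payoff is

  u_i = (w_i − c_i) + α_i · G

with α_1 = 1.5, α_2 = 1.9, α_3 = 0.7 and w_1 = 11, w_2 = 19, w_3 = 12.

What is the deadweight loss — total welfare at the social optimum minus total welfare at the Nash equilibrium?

37.2

∂u_i/∂c_i = α_i − 1, so developer i contributes w_i if α_i > 1, else 0.
α_i > 1 for i ∈ {1, 2}; NE contributions (11, 19, 0), G = 30.
W^NE = Σw_i − G^NE + (Σα_i)·G^NE = 42 + 3.1·30 = 135.
Planner: ∂(Σu_j)/∂c_i = Σα_j − 1 = 3.1 > 0, so everyone contributes w_i; G^SO = 42, W^SO = 42 + 3.1·42 = 172.2.
Deadweight loss = 37.2.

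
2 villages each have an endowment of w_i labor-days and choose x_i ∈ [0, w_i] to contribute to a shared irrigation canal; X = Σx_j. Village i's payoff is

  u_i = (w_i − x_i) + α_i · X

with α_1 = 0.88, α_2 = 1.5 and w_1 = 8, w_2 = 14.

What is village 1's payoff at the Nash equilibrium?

∂u_i/∂x_i = α_i − 1, so village i contributes w_i if α_i > 1, else 0.
α_i > 1 for i ∈ {2}; NE contributions (0, 14), X = 14.
u_1 = (8 − 0) + 0.88·14 = 20.32.

20.32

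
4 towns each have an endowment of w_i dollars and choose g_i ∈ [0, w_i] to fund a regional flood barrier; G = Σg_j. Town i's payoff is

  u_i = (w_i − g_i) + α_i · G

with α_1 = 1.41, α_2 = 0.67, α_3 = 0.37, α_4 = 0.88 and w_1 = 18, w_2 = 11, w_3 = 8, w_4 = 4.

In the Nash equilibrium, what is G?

∂u_i/∂g_i = α_i − 1, so town i contributes w_i if α_i > 1, else 0.
α_i > 1 for i ∈ {1}; NE contributions (18, 0, 0, 0), G = 18.

18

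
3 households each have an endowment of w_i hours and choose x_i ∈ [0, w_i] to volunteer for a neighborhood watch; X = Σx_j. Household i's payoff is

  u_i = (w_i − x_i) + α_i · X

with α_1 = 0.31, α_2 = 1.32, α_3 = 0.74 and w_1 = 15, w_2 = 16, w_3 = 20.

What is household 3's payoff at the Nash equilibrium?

∂u_i/∂x_i = α_i − 1, so household i contributes w_i if α_i > 1, else 0.
α_i > 1 for i ∈ {2}; NE contributions (0, 16, 0), X = 16.
u_3 = (20 − 0) + 0.74·16 = 31.84.

31.84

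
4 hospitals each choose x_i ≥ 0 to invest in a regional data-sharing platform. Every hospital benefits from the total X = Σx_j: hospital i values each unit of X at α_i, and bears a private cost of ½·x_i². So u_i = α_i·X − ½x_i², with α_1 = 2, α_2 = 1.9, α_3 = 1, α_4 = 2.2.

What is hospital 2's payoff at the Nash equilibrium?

Hospital i's FOC: ∂u_i/∂x_i = α_i − x_i = 0, so x_i* = α_i.
NE contributions = (2, 1.9, 1, 2.2); X = 7.1.
u_2 = α_2·X − ½·(x_2)² = 1.9·7.1 − ½·1.9² = 11.685.

11.685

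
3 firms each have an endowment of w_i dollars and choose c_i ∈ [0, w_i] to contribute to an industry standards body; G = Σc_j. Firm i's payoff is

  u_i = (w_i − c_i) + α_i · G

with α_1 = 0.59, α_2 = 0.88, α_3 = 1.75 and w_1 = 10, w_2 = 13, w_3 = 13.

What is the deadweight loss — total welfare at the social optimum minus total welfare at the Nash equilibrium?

51.06

∂u_i/∂c_i = α_i − 1, so firm i contributes w_i if α_i > 1, else 0.
α_i > 1 for i ∈ {3}; NE contributions (0, 0, 13), G = 13.
W^NE = Σw_i − G^NE + (Σα_i)·G^NE = 36 + 2.22·13 = 64.86.
Planner: ∂(Σu_j)/∂c_i = Σα_j − 1 = 2.22 > 0, so everyone contributes w_i; G^SO = 36, W^SO = 36 + 2.22·36 = 115.92.
Deadweight loss = 51.06.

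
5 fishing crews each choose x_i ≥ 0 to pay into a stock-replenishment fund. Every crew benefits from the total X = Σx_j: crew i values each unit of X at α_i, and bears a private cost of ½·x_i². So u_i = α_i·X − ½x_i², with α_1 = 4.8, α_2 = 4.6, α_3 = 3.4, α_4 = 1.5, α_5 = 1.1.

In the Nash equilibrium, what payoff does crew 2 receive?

Crew i's FOC: ∂u_i/∂x_i = α_i − x_i = 0, so x_i* = α_i.
NE contributions = (4.8, 4.6, 3.4, 1.5, 1.1); X = 15.4.
u_2 = α_2·X − ½·(x_2)² = 4.6·15.4 − ½·4.6² = 60.26.

60.26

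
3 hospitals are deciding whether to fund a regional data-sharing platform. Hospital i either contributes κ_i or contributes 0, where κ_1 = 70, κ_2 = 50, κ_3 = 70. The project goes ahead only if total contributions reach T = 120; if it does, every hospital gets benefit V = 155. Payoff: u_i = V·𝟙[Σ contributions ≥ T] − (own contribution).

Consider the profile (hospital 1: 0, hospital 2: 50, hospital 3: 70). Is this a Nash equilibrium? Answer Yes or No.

Total = 120 ≥ 120: provided.
Hospital 1 (pledges 0, payoff 155): pledging 70 → total 190, payoff 85. No gain.
Hospital 2 (pledges 50, payoff 105): dropping to 0 → total 70, payoff 0. No gain.
Hospital 3 (pledges 70, payoff 85): dropping to 0 → total 50, payoff 0. No gain.

Yes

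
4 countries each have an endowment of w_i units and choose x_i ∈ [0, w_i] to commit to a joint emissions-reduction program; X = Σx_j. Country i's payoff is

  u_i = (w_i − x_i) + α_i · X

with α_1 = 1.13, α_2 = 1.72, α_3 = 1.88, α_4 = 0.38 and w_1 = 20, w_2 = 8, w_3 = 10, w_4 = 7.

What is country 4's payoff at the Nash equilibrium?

21.44

∂u_i/∂x_i = α_i − 1, so country i contributes w_i if α_i > 1, else 0.
α_i > 1 for i ∈ {1, 2, 3}; NE contributions (20, 8, 10, 0), X = 38.
u_4 = (7 − 0) + 0.38·38 = 21.44.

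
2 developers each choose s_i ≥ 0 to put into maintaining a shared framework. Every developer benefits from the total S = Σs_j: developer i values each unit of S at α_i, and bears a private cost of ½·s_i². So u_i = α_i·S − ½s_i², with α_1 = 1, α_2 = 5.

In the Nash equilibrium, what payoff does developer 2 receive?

Developer i's FOC: ∂u_i/∂s_i = α_i − s_i = 0, so s_i* = α_i.
NE contributions = (1, 5); S = 6.
u_2 = α_2·S − ½·(s_2)² = 5·6 − ½·5² = 17.5.

17.5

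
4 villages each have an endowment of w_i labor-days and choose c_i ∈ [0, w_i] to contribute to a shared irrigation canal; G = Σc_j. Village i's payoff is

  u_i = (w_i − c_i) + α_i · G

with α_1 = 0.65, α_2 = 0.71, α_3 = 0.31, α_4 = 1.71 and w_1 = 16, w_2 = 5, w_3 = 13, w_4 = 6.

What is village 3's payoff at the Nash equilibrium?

∂u_i/∂c_i = α_i − 1, so village i contributes w_i if α_i > 1, else 0.
α_i > 1 for i ∈ {4}; NE contributions (0, 0, 0, 6), G = 6.
u_3 = (13 − 0) + 0.31·6 = 14.86.

14.86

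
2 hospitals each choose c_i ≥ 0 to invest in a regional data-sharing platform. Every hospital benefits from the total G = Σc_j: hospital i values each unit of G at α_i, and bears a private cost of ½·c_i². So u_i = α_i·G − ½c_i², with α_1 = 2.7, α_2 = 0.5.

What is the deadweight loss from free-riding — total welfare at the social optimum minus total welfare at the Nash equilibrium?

3.77

Hospital i's FOC: ∂u_i/∂c_i = α_i − c_i = 0, so c_i* = α_i.
NE contributions = (2.7, 0.5); G = 3.2.
W^NE = (Σα)·G − ½Σα_i² = 3.2² − ½·7.54 = 6.47.
Planner sets c_i = Σα_j = 3.2 for every i, so G^SO = 2·3.2 = 6.4.
W^SO = (Σα)·G^SO − ½·2·(Σα)² = (2/2)·3.2² = 10.24.
Deadweight loss = W^SO − W^NE = 3.77.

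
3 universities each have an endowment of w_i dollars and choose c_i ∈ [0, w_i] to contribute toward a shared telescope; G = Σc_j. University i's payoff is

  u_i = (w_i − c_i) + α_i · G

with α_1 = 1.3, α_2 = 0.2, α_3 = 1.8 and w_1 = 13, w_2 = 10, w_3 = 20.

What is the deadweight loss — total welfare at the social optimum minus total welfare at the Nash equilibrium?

23

∂u_i/∂c_i = α_i − 1, so university i contributes w_i if α_i > 1, else 0.
α_i > 1 for i ∈ {1, 3}; NE contributions (13, 0, 20), G = 33.
W^NE = Σw_i − G^NE + (Σα_i)·G^NE = 43 + 2.3·33 = 118.9.
Planner: ∂(Σu_j)/∂c_i = Σα_j − 1 = 2.3 > 0, so everyone contributes w_i; G^SO = 43, W^SO = 43 + 2.3·43 = 141.9.
Deadweight loss = 23.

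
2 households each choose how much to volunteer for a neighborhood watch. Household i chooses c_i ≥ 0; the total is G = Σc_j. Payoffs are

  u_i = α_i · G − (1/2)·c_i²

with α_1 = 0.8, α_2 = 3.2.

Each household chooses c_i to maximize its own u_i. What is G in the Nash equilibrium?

4

Household i's FOC: ∂u_i/∂c_i = α_i − c_i = 0, so c_i* = α_i.
NE contributions = (0.8, 3.2); G = 4.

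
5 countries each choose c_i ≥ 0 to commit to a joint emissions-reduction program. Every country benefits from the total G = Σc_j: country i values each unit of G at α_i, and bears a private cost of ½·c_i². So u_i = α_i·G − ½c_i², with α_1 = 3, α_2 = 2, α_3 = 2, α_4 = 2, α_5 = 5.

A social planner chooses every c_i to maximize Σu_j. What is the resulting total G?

Planner FOC: ∂(Σu_j)/∂c_i = (Σα_j) − c_i = 0, so c_i^SO = Σα_j = 14 for every i; G^SO = 70.

70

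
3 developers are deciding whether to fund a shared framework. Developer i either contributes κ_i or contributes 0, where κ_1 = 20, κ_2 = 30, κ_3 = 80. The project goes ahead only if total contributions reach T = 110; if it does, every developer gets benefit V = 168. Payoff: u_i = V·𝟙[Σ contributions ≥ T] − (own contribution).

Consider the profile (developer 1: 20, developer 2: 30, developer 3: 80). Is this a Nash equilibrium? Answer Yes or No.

No

Total = 130 ≥ 110: provided.
Developer 1 (pledges 20, payoff 148): dropping to 0 → total 110, payoff 168. Profitable deviation.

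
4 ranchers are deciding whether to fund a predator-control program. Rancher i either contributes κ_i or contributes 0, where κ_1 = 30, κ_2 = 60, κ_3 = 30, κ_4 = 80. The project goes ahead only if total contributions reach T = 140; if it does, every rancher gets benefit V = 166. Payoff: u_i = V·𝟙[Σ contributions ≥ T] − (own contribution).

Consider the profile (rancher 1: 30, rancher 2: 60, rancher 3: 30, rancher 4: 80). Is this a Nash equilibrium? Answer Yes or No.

Total = 200 ≥ 140: provided.
Rancher 1 (pledges 30, payoff 136): dropping to 0 → total 170, payoff 166. Profitable deviation.

No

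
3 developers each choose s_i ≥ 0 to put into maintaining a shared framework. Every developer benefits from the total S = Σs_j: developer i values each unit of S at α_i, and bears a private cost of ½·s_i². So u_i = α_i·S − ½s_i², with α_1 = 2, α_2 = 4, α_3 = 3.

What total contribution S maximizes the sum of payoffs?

27

Planner FOC: ∂(Σu_j)/∂s_i = (Σα_j) − s_i = 0, so s_i^SO = Σα_j = 9 for every i; S^SO = 27.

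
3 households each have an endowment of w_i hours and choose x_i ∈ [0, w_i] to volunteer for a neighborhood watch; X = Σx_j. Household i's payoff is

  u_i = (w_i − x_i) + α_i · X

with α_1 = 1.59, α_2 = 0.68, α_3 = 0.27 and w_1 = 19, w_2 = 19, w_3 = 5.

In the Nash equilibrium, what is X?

∂u_i/∂x_i = α_i − 1, so household i contributes w_i if α_i > 1, else 0.
α_i > 1 for i ∈ {1}; NE contributions (19, 0, 0), X = 19.

19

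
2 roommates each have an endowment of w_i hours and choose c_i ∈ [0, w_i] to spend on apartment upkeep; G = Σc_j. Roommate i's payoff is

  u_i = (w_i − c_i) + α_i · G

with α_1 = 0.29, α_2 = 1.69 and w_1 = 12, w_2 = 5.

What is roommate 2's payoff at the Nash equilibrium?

∂u_i/∂c_i = α_i − 1, so roommate i contributes w_i if α_i > 1, else 0.
α_i > 1 for i ∈ {2}; NE contributions (0, 5), G = 5.
u_2 = (5 − 5) + 1.69·5 = 8.45.

8.45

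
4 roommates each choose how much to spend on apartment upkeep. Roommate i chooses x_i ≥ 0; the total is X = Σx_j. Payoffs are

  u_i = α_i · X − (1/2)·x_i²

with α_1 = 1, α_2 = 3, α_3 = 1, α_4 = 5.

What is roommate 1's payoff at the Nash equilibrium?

Roommate i's FOC: ∂u_i/∂x_i = α_i − x_i = 0, so x_i* = α_i.
NE contributions = (1, 3, 1, 5); X = 10.
u_1 = α_1·X − ½·(x_1)² = 1·10 − ½·1² = 9.5.

9.5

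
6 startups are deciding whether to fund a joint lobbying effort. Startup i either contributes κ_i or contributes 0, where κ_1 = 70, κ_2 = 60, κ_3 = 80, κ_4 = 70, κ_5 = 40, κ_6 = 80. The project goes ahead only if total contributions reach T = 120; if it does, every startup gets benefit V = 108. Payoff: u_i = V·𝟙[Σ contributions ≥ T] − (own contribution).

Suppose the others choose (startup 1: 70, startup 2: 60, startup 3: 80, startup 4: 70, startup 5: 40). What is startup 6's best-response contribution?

0

Others' total = 320 ≥ 120; contributing adds cost 80 for no extra benefit.
Best response: 0.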